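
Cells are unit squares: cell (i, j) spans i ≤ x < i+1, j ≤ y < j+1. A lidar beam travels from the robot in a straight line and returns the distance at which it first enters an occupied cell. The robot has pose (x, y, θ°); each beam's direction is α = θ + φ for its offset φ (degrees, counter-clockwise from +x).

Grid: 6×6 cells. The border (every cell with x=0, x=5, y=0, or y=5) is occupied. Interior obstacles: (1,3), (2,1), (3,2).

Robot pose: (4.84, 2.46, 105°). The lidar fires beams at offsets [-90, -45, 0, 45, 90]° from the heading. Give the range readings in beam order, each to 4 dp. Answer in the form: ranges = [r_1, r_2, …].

ranges = [0.1656, 0.3200, 2.6296, 0.9699, 0.8696]

beam 1: φ=-90°, α=15°
  dir = (cos 15°, sin 15°) = (0.9659, 0.2588); from cell (4,2)
  next x-line at t=0.1656, next y-line at t=2.0864; Δt_x=1.0353, Δt_y=3.8637
    x: enter (5,2) at t=0.1656 ← occupied
  → r_1 = 0.1656
beam 2: φ=-45°, α=60°
  dir = (cos 60°, sin 60°) = (0.5000, 0.8660); from cell (4,2)
  next x-line at t=0.3200, next y-line at t=0.6235; Δt_x=2.0000, Δt_y=1.1547
    x: enter (5,2) at t=0.3200 ← occupied
  → r_2 = 0.3200
beam 3: φ=0°, α=105°
  dir = (cos 105°, sin 105°) = (-0.2588, 0.9659); from cell (4,2)
  next x-line at t=3.2455, next y-line at t=0.5590; Δt_x=3.8637, Δt_y=1.0353
    y: enter (4,3) at t=0.5590
    y: enter (4,4) at t=1.5943
    y: enter (4,5) at t=2.6296 ← occupied
  → r_3 = 2.6296
beam 4: φ=45°, α=150°
  dir = (cos 150°, sin 150°) = (-0.8660, 0.5000); from cell (4,2)
  next x-line at t=0.9699, next y-line at t=1.0800; Δt_x=1.1547, Δt_y=2.0000
    x: enter (3,2) at t=0.9699 ← occupied
  → r_4 = 0.9699
beam 5: φ=90°, α=195°
  dir = (cos 195°, sin 195°) = (-0.9659, -0.2588); from cell (4,2)
  next x-line at t=0.8696, next y-line at t=1.7773; Δt_x=1.0353, Δt_y=3.8637
    x: enter (3,2) at t=0.8696 ← occupied
  → r_5 = 0.8696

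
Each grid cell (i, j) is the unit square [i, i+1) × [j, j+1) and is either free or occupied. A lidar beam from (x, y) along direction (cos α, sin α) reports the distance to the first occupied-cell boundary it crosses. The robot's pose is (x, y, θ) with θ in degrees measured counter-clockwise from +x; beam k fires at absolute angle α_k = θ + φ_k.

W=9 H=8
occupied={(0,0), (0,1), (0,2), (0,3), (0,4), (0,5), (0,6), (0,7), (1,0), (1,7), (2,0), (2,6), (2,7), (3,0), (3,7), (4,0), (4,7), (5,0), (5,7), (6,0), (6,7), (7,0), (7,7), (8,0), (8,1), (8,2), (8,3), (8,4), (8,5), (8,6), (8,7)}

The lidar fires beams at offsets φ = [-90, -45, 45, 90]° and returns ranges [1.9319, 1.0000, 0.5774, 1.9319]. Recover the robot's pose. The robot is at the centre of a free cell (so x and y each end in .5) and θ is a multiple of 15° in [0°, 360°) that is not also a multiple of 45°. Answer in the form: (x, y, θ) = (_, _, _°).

(x, y, θ) = (1.5, 4.5, 165°)

The pose lattice has 41·16 = 656 candidates. Test each by forward raycasting.
  (7.5, 2.5, 195°): beam 1 = 4.6587 ≠ 1.9319 ✗
  (7.5, 1.5, 60°): beam 1 = 0.5774 ≠ 1.9319 ✗
  (4.5, 2.5, 75°): beam 1 = 3.6235 ≠ 1.9319 ✗
  (5.5, 6.5, 195°): beam 1 = 0.5176 ≠ 1.9319 ✗
  …
  (1.5, 4.5, 165°): r_1=1.9319, r_2=1.0000, r_3=0.5774, r_4=1.9319 — all match ✓
No second candidate reproduces the full scan.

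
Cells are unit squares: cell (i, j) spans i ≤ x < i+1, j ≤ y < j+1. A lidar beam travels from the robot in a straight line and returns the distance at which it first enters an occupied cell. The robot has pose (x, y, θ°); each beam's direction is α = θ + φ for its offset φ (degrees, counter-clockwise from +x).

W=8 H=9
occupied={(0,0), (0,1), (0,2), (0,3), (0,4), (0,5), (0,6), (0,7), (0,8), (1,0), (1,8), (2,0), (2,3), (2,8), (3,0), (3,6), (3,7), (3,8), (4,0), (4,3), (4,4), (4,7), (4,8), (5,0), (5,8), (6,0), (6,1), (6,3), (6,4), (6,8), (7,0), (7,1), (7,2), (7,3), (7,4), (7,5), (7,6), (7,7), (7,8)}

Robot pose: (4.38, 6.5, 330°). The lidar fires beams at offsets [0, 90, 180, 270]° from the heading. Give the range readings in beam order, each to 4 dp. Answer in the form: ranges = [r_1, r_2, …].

beam 1: φ=0°, α=330°
  dir = (cos 330°, sin 330°) = (0.8660, -0.5000); from cell (4,6)
  next x-line at t=0.7159, next y-line at t=1.0000; Δt_x=1.1547, Δt_y=2.0000
    x: enter (5,6) at t=0.7159
    y: enter (5,5) at t=1.0000
    x: enter (6,5) at t=1.8706
    y: enter (6,4) at t=3.0000 ← occupied
  → r_1 = 3.0000
beam 2: φ=90°, α=60°
  dir = (cos 60°, sin 60°) = (0.5000, 0.8660); from cell (4,6)
  next x-line at t=1.2400, next y-line at t=0.5774; Δt_x=2.0000, Δt_y=1.1547
    y: enter (4,7) at t=0.5774 ← occupied
  → r_2 = 0.5774
beam 3: φ=180°, α=150°
  dir = (cos 150°, sin 150°) = (-0.8660, 0.5000); from cell (4,6)
  next x-line at t=0.4388, next y-line at t=1.0000; Δt_x=1.1547, Δt_y=2.0000
    x: enter (3,6) at t=0.4388 ← occupied
  → r_3 = 0.4388
beam 4: φ=270°, α=240°
  dir = (cos 240°, sin 240°) = (-0.5000, -0.8660); from cell (4,6)
  next x-line at t=0.7600, next y-line at t=0.5774; Δt_x=2.0000, Δt_y=1.1547
    y: enter (4,5) at t=0.5774
    x: enter (3,5) at t=0.7600
    y: enter (3,4) at t=1.7321
    x: enter (2,4) at t=2.7600
    y: enter (2,3) at t=2.8868 ← occupied
  → r_4 = 2.8868

ranges = [3.0000, 0.5774, 0.4388, 2.8868]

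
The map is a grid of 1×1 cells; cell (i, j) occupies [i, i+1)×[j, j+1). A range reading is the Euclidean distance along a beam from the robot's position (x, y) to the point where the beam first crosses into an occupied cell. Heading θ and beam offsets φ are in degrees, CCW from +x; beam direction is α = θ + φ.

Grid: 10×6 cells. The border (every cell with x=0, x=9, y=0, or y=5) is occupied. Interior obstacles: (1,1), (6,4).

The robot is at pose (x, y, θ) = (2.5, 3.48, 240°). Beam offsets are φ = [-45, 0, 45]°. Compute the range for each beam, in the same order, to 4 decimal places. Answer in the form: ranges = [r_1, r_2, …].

beam 1: φ=-45°, α=195°
  dir = (cos 195°, sin 195°) = (-0.9659, -0.2588); from cell (2,3)
  next x-line at t=0.5176, next y-line at t=1.8546; Δt_x=1.0353, Δt_y=3.8637
    x: enter (1,3) at t=0.5176
    x: enter (0,3) at t=1.5529 ← occupied
  → r_1 = 1.5529
beam 2: φ=0°, α=240°
  dir = (cos 240°, sin 240°) = (-0.5000, -0.8660); from cell (2,3)
  next x-line at t=1.0000, next y-line at t=0.5543; Δt_x=2.0000, Δt_y=1.1547
    y: enter (2,2) at t=0.5543
    x: enter (1,2) at t=1.0000
    y: enter (1,1) at t=1.7090 ← occupied
  → r_2 = 1.7090
beam 3: φ=45°, α=285°
  dir = (cos 285°, sin 285°) = (0.2588, -0.9659); from cell (2,3)
  next x-line at t=1.9319, next y-line at t=0.4969; Δt_x=3.8637, Δt_y=1.0353
    y: enter (2,2) at t=0.4969
    y: enter (2,1) at t=1.5322
    x: enter (3,1) at t=1.9319
    y: enter (3,0) at t=2.5675 ← occupied
  → r_3 = 2.5675

ranges = [1.5529, 1.7090, 2.5675]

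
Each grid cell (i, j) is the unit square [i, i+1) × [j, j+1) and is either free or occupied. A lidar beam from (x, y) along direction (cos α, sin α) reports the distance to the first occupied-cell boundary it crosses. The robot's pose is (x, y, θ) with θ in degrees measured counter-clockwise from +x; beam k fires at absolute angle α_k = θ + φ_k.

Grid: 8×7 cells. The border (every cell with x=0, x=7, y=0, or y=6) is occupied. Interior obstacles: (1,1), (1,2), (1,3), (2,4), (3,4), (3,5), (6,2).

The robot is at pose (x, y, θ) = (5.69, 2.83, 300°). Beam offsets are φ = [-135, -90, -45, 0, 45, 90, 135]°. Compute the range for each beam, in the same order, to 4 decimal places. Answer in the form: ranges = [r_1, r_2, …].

ranges = [3.8202, 3.6600, 1.8946, 0.6200, 0.3209, 1.5127, 3.2818]

beam 1: φ=-135°, α=165°
  d=(-0.9659,0.2588)  start (5,2)  tX=0.7143 tY=0.6568  stride 1/|dx|=1.0353 1/|dy|=3.8637
    cross y-line → (5,3), t=0.6568
    cross x-line → (4,3), t=0.7143
    cross x-line → (3,3), t=1.7496
    cross x-line → (2,3), t=2.7849
    cross x-line → (1,3), t=3.8202 (wall)
  → r_1 = 3.8202
beam 2: φ=-90°, α=210°
  d=(-0.8660,-0.5000)  start (5,2)  tX=0.7967 tY=1.6600  stride 1/|dx|=1.1547 1/|dy|=2.0000
    cross x-line → (4,2), t=0.7967
    cross y-line → (4,1), t=1.6600
    cross x-line → (3,1), t=1.9514
    cross x-line → (2,1), t=3.1061
    cross y-line → (2,0), t=3.6600 (wall)
  → r_2 = 3.6600
beam 3: φ=-45°, α=255°
  d=(-0.2588,-0.9659)  start (5,2)  tX=2.6660 tY=0.8593  stride 1/|dx|=3.8637 1/|dy|=1.0353
    cross y-line → (5,1), t=0.8593
    cross y-line → (5,0), t=1.8946 (wall)
  → r_3 = 1.8946
beam 4: φ=0°, α=300°
  d=(0.5000,-0.8660)  start (5,2)  tX=0.6200 tY=0.9584  stride 1/|dx|=2.0000 1/|dy|=1.1547
    cross x-line → (6,2), t=0.6200 (wall)
  → r_4 = 0.6200
beam 5: φ=45°, α=345°
  d=(0.9659,-0.2588)  start (5,2)  tX=0.3209 tY=3.2069  stride 1/|dx|=1.0353 1/|dy|=3.8637
    cross x-line → (6,2), t=0.3209 (wall)
  → r_5 = 0.3209
beam 6: φ=90°, α=30°
  d=(0.8660,0.5000)  start (5,2)  tX=0.3580 tY=0.3400  stride 1/|dx|=1.1547 1/|dy|=2.0000
    cross y-line → (5,3), t=0.3400
    cross x-line → (6,3), t=0.3580
    cross x-line → (7,3), t=1.5127 (wall)
  → r_6 = 1.5127
beam 7: φ=135°, α=75°
  d=(0.2588,0.9659)  start (5,2)  tX=1.1977 tY=0.1760  stride 1/|dx|=3.8637 1/|dy|=1.0353
    cross y-line → (5,3), t=0.1760
    cross x-line → (6,3), t=1.1977
    cross y-line → (6,4), t=1.2113
    cross y-line → (6,5), t=2.2465
    cross y-line → (6,6), t=3.2818 (wall)
  → r_7 = 3.2818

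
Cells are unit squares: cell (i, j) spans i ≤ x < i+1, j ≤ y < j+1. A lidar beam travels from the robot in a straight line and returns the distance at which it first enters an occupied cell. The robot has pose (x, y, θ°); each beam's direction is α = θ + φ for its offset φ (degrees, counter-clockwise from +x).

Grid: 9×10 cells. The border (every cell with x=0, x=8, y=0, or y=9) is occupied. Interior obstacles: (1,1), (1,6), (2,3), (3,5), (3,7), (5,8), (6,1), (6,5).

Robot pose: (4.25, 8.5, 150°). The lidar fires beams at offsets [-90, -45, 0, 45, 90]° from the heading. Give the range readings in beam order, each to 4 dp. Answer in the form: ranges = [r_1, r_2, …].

ranges = [0.5774, 0.5176, 1.0000, 3.3646, 0.5774]

beam 1: φ=-90°, α=60°
  dir = (cos 60°, sin 60°) = (0.5000, 0.8660); from cell (4,8)
  next x-line at t=1.5000, next y-line at t=0.5774; Δt_x=2.0000, Δt_y=1.1547
    y: enter (4,9) at t=0.5774 ← occupied
  → r_1 = 0.5774
beam 2: φ=-45°, α=105°
  dir = (cos 105°, sin 105°) = (-0.2588, 0.9659); from cell (4,8)
  next x-line at t=0.9659, next y-line at t=0.5176; Δt_x=3.8637, Δt_y=1.0353
    y: enter (4,9) at t=0.5176 ← occupied
  → r_2 = 0.5176
beam 3: φ=0°, α=150°
  dir = (cos 150°, sin 150°) = (-0.8660, 0.5000); from cell (4,8)
  next x-line at t=0.2887, next y-line at t=1.0000; Δt_x=1.1547, Δt_y=2.0000
    x: enter (3,8) at t=0.2887
    y: enter (3,9) at t=1.0000 ← occupied
  → r_3 = 1.0000
beam 4: φ=45°, α=195°
  dir = (cos 195°, sin 195°) = (-0.9659, -0.2588); from cell (4,8)
  next x-line at t=0.2588, next y-line at t=1.9319; Δt_x=1.0353, Δt_y=3.8637
    x: enter (3,8) at t=0.2588
    x: enter (2,8) at t=1.2941
    y: enter (2,7) at t=1.9319
    x: enter (1,7) at t=2.3294
    x: enter (0,7) at t=3.3646 ← occupied
  → r_4 = 3.3646
beam 5: φ=90°, α=240°
  dir = (cos 240°, sin 240°) = (-0.5000, -0.8660); from cell (4,8)
  next x-line at t=0.5000, next y-line at t=0.5774; Δt_x=2.0000, Δt_y=1.1547
    x: enter (3,8) at t=0.5000
    y: enter (3,7) at t=0.5774 ← occupied
  → r_5 = 0.5774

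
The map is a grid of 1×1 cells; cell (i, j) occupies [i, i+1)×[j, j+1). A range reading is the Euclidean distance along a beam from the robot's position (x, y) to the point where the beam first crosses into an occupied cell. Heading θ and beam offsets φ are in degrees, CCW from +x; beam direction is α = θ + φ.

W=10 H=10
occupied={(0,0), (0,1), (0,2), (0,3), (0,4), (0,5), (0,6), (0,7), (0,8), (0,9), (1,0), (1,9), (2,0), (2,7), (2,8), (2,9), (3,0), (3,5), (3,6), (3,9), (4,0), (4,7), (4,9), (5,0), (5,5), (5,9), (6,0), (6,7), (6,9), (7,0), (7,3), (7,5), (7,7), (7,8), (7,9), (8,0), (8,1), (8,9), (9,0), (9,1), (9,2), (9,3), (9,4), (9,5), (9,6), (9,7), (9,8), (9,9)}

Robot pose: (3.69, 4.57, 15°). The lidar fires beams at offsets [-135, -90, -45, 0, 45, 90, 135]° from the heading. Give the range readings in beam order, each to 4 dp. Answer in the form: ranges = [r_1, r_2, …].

beam 1: φ=-135°, α=240°
  dir = (cos 240°, sin 240°) = (-0.5000, -0.8660); from cell (3,4)
  next x-line at t=1.3800, next y-line at t=0.6582; Δt_x=2.0000, Δt_y=1.1547
    y: enter (3,3) at t=0.6582
    x: enter (2,3) at t=1.3800
    y: enter (2,2) at t=1.8129
    y: enter (2,1) at t=2.9676
    x: enter (1,1) at t=3.3800
    y: enter (1,0) at t=4.1223 ← occupied
  → r_1 = 4.1223
beam 2: φ=-90°, α=285°
  dir = (cos 285°, sin 285°) = (0.2588, -0.9659); from cell (3,4)
  next x-line at t=1.1977, next y-line at t=0.5901; Δt_x=3.8637, Δt_y=1.0353
    y: enter (3,3) at t=0.5901
    x: enter (4,3) at t=1.1977
    y: enter (4,2) at t=1.6254
    y: enter (4,1) at t=2.6607
    y: enter (4,0) at t=3.6959 ← occupied
  → r_2 = 3.6959
beam 3: φ=-45°, α=330°
  dir = (cos 330°, sin 330°) = (0.8660, -0.5000); from cell (3,4)
  next x-line at t=0.3580, next y-line at t=1.1400; Δt_x=1.1547, Δt_y=2.0000
    x: enter (4,4) at t=0.3580
    y: enter (4,3) at t=1.1400
    x: enter (5,3) at t=1.5127
    x: enter (6,3) at t=2.6674
    y: enter (6,2) at t=3.1400
    x: enter (7,2) at t=3.8221
    x: enter (8,2) at t=4.9768
    y: enter (8,1) at t=5.1400 ← occupied
  → r_3 = 5.1400
beam 4: φ=0°, α=15°
  dir = (cos 15°, sin 15°) = (0.9659, 0.2588); from cell (3,4)
  next x-line at t=0.3209, next y-line at t=1.6614; Δt_x=1.0353, Δt_y=3.8637
    x: enter (4,4) at t=0.3209
    x: enter (5,4) at t=1.3562
    y: enter (5,5) at t=1.6614 ← occupied
  → r_4 = 1.6614
beam 5: φ=45°, α=60°
  dir = (cos 60°, sin 60°) = (0.5000, 0.8660); from cell (3,4)
  next x-line at t=0.6200, next y-line at t=0.4965; Δt_x=2.0000, Δt_y=1.1547
    y: enter (3,5) at t=0.4965 ← occupied
  → r_5 = 0.4965
beam 6: φ=90°, α=105°
  dir = (cos 105°, sin 105°) = (-0.2588, 0.9659); from cell (3,4)
  next x-line at t=2.6660, next y-line at t=0.4452; Δt_x=3.8637, Δt_y=1.0353
    y: enter (3,5) at t=0.4452 ← occupied
  → r_6 = 0.4452
beam 7: φ=135°, α=150°
  dir = (cos 150°, sin 150°) = (-0.8660, 0.5000); from cell (3,4)
  next x-line at t=0.7967, next y-line at t=0.8600; Δt_x=1.1547, Δt_y=2.0000
    x: enter (2,4) at t=0.7967
    y: enter (2,5) at t=0.8600
    x: enter (1,5) at t=1.9514
    y: enter (1,6) at t=2.8600
    x: enter (0,6) at t=3.1061 ← occupied
  → r_7 = 3.1061

ranges = [4.1223, 3.6959, 5.1400, 1.6614, 0.4965, 0.4452, 3.1061]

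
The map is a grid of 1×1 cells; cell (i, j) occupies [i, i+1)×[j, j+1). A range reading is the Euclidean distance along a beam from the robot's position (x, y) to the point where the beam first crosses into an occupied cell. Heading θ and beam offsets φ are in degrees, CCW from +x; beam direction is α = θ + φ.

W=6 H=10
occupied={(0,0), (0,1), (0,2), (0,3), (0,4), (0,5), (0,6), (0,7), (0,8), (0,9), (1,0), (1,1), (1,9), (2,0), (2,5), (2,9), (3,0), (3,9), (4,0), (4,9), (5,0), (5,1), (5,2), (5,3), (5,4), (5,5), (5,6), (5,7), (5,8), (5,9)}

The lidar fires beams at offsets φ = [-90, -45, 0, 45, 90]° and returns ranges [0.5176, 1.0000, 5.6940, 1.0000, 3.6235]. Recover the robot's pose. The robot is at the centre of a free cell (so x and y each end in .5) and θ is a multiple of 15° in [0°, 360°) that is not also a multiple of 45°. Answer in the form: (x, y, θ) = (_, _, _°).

(x, y, θ) = (1.5, 6.5, 285°)

Candidates: 30 free-cell centres × 16 headings = 480 poses. Raycast each; keep the one whose scan matches to 4 dp.
  (2.5, 8.5, 285°): beam 1 = 1.5529 ≠ 0.5176 ✗
  (3.5, 1.5, 255°): beam 1 = 1.5529 ≠ 0.5176 ✗
  (1.5, 3.5, 150°): beam 1 = 1.7321 ≠ 0.5176 ✗
  …
  (1.5, 6.5, 285°): r_1=0.5176, r_2=1.0000, r_3=5.6940, r_4=1.0000, r_5=3.6235 — all match ✓
Unique over the lattice → pose = (1.5, 6.5, 285°).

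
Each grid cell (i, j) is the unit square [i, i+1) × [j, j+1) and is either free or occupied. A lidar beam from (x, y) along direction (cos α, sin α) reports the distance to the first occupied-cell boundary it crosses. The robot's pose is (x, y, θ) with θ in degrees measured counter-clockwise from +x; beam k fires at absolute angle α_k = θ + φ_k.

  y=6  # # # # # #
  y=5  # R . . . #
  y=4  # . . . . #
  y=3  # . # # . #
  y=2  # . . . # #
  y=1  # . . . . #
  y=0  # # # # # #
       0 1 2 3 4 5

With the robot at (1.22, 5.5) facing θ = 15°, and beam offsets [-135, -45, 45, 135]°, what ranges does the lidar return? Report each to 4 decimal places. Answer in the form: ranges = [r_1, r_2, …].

beam 1: φ=-135°, α=240°
  cosα=-0.5000 sinα=-0.8660 | (1,5) | tMaxX 0.4400 tMaxY 0.5774 | tΔX 2.0000 tΔY 1.1547
    t=0.4400 [x] (0,5) — stop
  → r_1 = 0.4400
beam 2: φ=-45°, α=330°
  cosα=0.8660 sinα=-0.5000 | (1,5) | tMaxX 0.9007 tMaxY 1.0000 | tΔX 1.1547 tΔY 2.0000
    t=0.9007 [x] (2,5)
    t=1.0000 [y] (2,4)
    t=2.0554 [x] (3,4)
    t=3.0000 [y] (3,3) — stop
  → r_2 = 3.0000
beam 3: φ=45°, α=60°
  cosα=0.5000 sinα=0.8660 | (1,5) | tMaxX 1.5600 tMaxY 0.5774 | tΔX 2.0000 tΔY 1.1547
    t=0.5774 [y] (1,6) — stop
  → r_3 = 0.5774
beam 4: φ=135°, α=150°
  cosα=-0.8660 sinα=0.5000 | (1,5) | tMaxX 0.2540 tMaxY 1.0000 | tΔX 1.1547 tΔY 2.0000
    t=0.2540 [x] (0,5) — stop
  → r_4 = 0.2540

ranges = [0.4400, 3.0000, 0.5774, 0.2540]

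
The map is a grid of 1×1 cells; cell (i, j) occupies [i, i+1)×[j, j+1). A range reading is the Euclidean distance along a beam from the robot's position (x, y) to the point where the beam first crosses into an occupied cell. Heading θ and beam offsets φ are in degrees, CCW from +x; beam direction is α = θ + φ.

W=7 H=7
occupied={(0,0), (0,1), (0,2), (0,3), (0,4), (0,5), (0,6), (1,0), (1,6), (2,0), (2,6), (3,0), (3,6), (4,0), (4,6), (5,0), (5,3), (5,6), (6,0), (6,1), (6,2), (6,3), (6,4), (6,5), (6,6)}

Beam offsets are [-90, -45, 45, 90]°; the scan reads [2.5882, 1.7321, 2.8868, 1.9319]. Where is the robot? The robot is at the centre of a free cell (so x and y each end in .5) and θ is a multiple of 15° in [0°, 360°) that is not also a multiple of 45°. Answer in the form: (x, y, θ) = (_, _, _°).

(x, y, θ) = (3.5, 2.5, 285°)

The pose lattice has 24·16 = 384 candidates. Test each by forward raycasting.
  (3.5, 4.5, 285°): beam 2 = 4.0415 ≠ 1.7321 ✗
  (2.5, 4.5, 240°): beam 1 = 1.7321 ≠ 2.5882 ✗
  (5.5, 2.5, 330°): beam 1 = 1.7321 ≠ 2.5882 ✗
  (4.5, 4.5, 75°): beam 1 = 1.5529 ≠ 2.5882 ✗
  …
  (3.5, 2.5, 285°): r_1=2.5882, r_2=1.7321, r_3=2.8868, r_4=1.9319 — all match ✓
Unique over the lattice → pose = (3.5, 2.5, 285°).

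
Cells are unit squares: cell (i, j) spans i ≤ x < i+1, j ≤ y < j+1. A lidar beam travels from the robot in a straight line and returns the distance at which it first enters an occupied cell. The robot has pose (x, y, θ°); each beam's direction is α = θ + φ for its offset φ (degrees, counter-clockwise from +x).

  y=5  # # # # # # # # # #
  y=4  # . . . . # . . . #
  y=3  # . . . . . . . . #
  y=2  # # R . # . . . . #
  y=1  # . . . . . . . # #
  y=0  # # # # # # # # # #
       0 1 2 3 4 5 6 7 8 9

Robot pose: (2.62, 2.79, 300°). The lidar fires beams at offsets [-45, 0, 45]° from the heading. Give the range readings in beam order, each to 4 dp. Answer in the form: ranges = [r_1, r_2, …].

beam 1: φ=-45°, α=255°
  d=(-0.2588,-0.9659)  start (2,2)  tX=2.3955 tY=0.8179  stride 1/|dx|=3.8637 1/|dy|=1.0353
    cross y-line → (2,1), t=0.8179
    cross y-line → (2,0), t=1.8531 (wall)
  → r_1 = 1.8531
beam 2: φ=0°, α=300°
  d=(0.5000,-0.8660)  start (2,2)  tX=0.7600 tY=0.9122  stride 1/|dx|=2.0000 1/|dy|=1.1547
    cross x-line → (3,2), t=0.7600
    cross y-line → (3,1), t=0.9122
    cross y-line → (3,0), t=2.0669 (wall)
  → r_2 = 2.0669
beam 3: φ=45°, α=345°
  d=(0.9659,-0.2588)  start (2,2)  tX=0.3934 tY=3.0523  stride 1/|dx|=1.0353 1/|dy|=3.8637
    cross x-line → (3,2), t=0.3934
    cross x-line → (4,2), t=1.4287 (wall)
  → r_3 = 1.4287

ranges = [1.8531, 2.0669, 1.4287]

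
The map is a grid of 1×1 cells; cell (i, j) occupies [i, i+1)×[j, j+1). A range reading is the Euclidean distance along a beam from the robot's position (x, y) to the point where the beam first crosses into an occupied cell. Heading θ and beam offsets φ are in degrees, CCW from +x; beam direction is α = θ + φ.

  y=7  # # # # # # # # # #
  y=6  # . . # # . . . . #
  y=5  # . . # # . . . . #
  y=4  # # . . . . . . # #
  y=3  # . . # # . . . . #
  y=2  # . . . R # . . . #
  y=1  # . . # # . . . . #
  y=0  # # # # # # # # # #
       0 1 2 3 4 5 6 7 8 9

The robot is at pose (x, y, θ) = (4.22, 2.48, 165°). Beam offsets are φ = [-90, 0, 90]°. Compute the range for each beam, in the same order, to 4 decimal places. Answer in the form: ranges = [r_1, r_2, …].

beam 1: φ=-90°, α=75°
  dir = (cos 75°, sin 75°) = (0.2588, 0.9659); from cell (4,2)
  next x-line at t=3.0137, next y-line at t=0.5383; Δt_x=3.8637, Δt_y=1.0353
    y: enter (4,3) at t=0.5383 ← occupied
  → r_1 = 0.5383
beam 2: φ=0°, α=165°
  dir = (cos 165°, sin 165°) = (-0.9659, 0.2588); from cell (4,2)
  next x-line at t=0.2278, next y-line at t=2.0091; Δt_x=1.0353, Δt_y=3.8637
    x: enter (3,2) at t=0.2278
    x: enter (2,2) at t=1.2630
    y: enter (2,3) at t=2.0091
    x: enter (1,3) at t=2.2983
    x: enter (0,3) at t=3.3336 ← occupied
  → r_2 = 3.3336
beam 3: φ=90°, α=255°
  dir = (cos 255°, sin 255°) = (-0.2588, -0.9659); from cell (4,2)
  next x-line at t=0.8500, next y-line at t=0.4969; Δt_x=3.8637, Δt_y=1.0353
    y: enter (4,1) at t=0.4969 ← occupied
  → r_3 = 0.4969

ranges = [0.5383, 3.3336, 0.4969]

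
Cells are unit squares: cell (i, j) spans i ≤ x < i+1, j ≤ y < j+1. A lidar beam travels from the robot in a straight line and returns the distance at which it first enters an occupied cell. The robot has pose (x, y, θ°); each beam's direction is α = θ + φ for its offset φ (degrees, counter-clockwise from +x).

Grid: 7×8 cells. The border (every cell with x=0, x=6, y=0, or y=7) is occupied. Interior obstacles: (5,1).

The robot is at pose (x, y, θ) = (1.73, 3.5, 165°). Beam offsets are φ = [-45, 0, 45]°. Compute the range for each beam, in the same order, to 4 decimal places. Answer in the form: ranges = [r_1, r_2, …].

beam 1: φ=-45°, α=120°
  cosα=-0.5000 sinα=0.8660 | (1,3) | tMaxX 1.4600 tMaxY 0.5774 | tΔX 2.0000 tΔY 1.1547
    t=0.5774 [y] (1,4)
    t=1.4600 [x] (0,4) — stop
  → r_1 = 1.4600
beam 2: φ=0°, α=165°
  cosα=-0.9659 sinα=0.2588 | (1,3) | tMaxX 0.7558 tMaxY 1.9319 | tΔX 1.0353 tΔY 3.8637
    t=0.7558 [x] (0,3) — stop
  → r_2 = 0.7558
beam 3: φ=45°, α=210°
  cosα=-0.8660 sinα=-0.5000 | (1,3) | tMaxX 0.8429 tMaxY 1.0000 | tΔX 1.1547 tΔY 2.0000
    t=0.8429 [x] (0,3) — stop
  → r_3 = 0.8429

ranges = [1.4600, 0.7558, 0.8429]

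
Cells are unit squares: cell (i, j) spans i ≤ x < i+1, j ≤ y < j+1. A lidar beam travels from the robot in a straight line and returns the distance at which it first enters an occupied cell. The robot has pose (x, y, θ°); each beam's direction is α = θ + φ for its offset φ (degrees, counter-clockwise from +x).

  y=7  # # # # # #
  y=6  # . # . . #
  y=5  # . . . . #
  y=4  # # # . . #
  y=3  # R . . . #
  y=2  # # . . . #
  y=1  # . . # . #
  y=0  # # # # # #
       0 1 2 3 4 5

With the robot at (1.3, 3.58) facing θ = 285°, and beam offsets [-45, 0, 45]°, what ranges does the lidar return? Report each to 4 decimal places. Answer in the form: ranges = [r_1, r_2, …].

beam 1: φ=-45°, α=240°
  dir = (cos 240°, sin 240°) = (-0.5000, -0.8660); from cell (1,3)
  next x-line at t=0.6000, next y-line at t=0.6697; Δt_x=2.0000, Δt_y=1.1547
    x: enter (0,3) at t=0.6000 ← occupied
  → r_1 = 0.6000
beam 2: φ=0°, α=285°
  dir = (cos 285°, sin 285°) = (0.2588, -0.9659); from cell (1,3)
  next x-line at t=2.7046, next y-line at t=0.6005; Δt_x=3.8637, Δt_y=1.0353
    y: enter (1,2) at t=0.6005 ← occupied
  → r_2 = 0.6005
beam 3: φ=45°, α=330°
  dir = (cos 330°, sin 330°) = (0.8660, -0.5000); from cell (1,3)
  next x-line at t=0.8083, next y-line at t=1.1600; Δt_x=1.1547, Δt_y=2.0000
    x: enter (2,3) at t=0.8083
    y: enter (2,2) at t=1.1600
    x: enter (3,2) at t=1.9630
    x: enter (4,2) at t=3.1177
    y: enter (4,1) at t=3.1600
    x: enter (5,1) at t=4.2724 ← occupied
  → r_3 = 4.2724

ranges = [0.6000, 0.6005, 4.2724]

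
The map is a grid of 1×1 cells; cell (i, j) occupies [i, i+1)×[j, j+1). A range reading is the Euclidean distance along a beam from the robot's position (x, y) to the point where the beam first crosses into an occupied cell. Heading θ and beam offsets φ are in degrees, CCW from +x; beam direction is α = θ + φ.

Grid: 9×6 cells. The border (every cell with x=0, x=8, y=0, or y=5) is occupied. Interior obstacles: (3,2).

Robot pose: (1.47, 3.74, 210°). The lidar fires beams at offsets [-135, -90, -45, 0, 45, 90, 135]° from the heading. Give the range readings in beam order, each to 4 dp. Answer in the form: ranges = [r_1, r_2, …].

beam 1: φ=-135°, α=75°
  direction (0.2588, 0.9659); cell (1,3); t to first gridline: x 2.0478, y 0.2692 (then +3.8637 / +1.0353)
    (1,4) via y @ 0.2692
    (1,5) via y @ 1.3044  # hit
  → r_1 = 1.3044
beam 2: φ=-90°, α=120°
  direction (-0.5000, 0.8660); cell (1,3); t to first gridline: x 0.9400, y 0.3002 (then +2.0000 / +1.1547)
    (1,4) via y @ 0.3002
    (0,4) via x @ 0.9400  # hit
  → r_2 = 0.9400
beam 3: φ=-45°, α=165°
  direction (-0.9659, 0.2588); cell (1,3); t to first gridline: x 0.4866, y 1.0046 (then +1.0353 / +3.8637)
    (0,3) via x @ 0.4866  # hit
  → r_3 = 0.4866
beam 4: φ=0°, α=210°
  direction (-0.8660, -0.5000); cell (1,3); t to first gridline: x 0.5427, y 1.4800 (then +1.1547 / +2.0000)
    (0,3) via x @ 0.5427  # hit
  → r_4 = 0.5427
beam 5: φ=45°, α=255°
  direction (-0.2588, -0.9659); cell (1,3); t to first gridline: x 1.8159, y 0.7661 (then +3.8637 / +1.0353)
    (1,2) via y @ 0.7661
    (1,1) via y @ 1.8014
    (0,1) via x @ 1.8159  # hit
  → r_5 = 1.8159
beam 6: φ=90°, α=300°
  direction (0.5000, -0.8660); cell (1,3); t to first gridline: x 1.0600, y 0.8545 (then +2.0000 / +1.1547)
    (1,2) via y @ 0.8545
    (2,2) via x @ 1.0600
    (2,1) via y @ 2.0092
    (3,1) via x @ 3.0600
    (3,0) via y @ 3.1639  # hit
  → r_6 = 3.1639
beam 7: φ=135°, α=345°
  direction (0.9659, -0.2588); cell (1,3); t to first gridline: x 0.5487, y 2.8591 (then +1.0353 / +3.8637)
    (2,3) via x @ 0.5487
    (3,3) via x @ 1.5840
    (4,3) via x @ 2.6192
    (4,2) via y @ 2.8591
    (5,2) via x @ 3.6545
    (6,2) via x @ 4.6898
    (7,2) via x @ 5.7251
    (7,1) via y @ 6.7228
    (8,1) via x @ 6.7604  # hit
  → r_7 = 6.7604

ranges = [1.3044, 0.9400, 0.4866, 0.5427, 1.8159, 3.1639, 6.7604]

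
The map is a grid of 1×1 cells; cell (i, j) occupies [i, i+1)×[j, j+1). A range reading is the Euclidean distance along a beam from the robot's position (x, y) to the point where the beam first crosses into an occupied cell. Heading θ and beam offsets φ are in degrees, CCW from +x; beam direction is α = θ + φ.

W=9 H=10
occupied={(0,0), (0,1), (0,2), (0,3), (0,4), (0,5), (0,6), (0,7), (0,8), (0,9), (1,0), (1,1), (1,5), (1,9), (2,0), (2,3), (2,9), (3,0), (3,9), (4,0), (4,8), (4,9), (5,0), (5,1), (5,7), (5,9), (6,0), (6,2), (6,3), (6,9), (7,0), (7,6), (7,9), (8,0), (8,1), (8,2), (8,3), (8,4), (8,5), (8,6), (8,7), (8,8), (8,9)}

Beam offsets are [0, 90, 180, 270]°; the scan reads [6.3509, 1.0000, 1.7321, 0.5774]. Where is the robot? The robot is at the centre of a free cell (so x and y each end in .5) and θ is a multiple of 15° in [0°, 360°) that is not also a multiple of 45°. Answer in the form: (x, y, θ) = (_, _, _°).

Enumerate (i+0.5, j+0.5, θ) over the 47 free cells and 16 admissible headings. For each, cast all 4 beams and compare to the given ranges.
  (6.5, 1.5, 105°): beam 1 = 0.5176 ≠ 6.3509 ✗
  (2.5, 6.5, 105°): beam 1 = 2.5882 ≠ 6.3509 ✗
  (3.5, 5.5, 150°): beam 1 = 2.8868 ≠ 6.3509 ✗
  (3.5, 8.5, 30°): beam 1 = 0.5774 ≠ 6.3509 ✗
  …
  (2.5, 4.5, 30°): r_1=6.3509, r_2=1.0000, r_3=1.7321, r_4=0.5774 — all match ✓
No second candidate reproduces the full scan.

(x, y, θ) = (2.5, 4.5, 30°)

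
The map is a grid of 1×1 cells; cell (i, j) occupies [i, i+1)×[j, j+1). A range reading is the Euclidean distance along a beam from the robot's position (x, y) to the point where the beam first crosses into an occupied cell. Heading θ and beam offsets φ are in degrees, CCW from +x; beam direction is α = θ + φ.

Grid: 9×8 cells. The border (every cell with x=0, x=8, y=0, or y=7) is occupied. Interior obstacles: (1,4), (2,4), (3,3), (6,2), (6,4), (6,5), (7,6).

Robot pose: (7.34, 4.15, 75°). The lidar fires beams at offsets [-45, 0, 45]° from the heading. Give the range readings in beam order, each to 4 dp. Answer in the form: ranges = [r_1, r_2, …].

ranges = [0.7621, 1.9153, 0.6800]

beam 1: φ=-45°, α=30°
  cosα=0.8660 sinα=0.5000 | (7,4) | tMaxX 0.7621 tMaxY 1.7000 | tΔX 1.1547 tΔY 2.0000
    t=0.7621 [x] (8,4) — stop
  → r_1 = 0.7621
beam 2: φ=0°, α=75°
  cosα=0.2588 sinα=0.9659 | (7,4) | tMaxX 2.5500 tMaxY 0.8800 | tΔX 3.8637 tΔY 1.0353
    t=0.8800 [y] (7,5)
    t=1.9153 [y] (7,6) — stop
  → r_2 = 1.9153
beam 3: φ=45°, α=120°
  cosα=-0.5000 sinα=0.8660 | (7,4) | tMaxX 0.6800 tMaxY 0.9815 | tΔX 2.0000 tΔY 1.1547
    t=0.6800 [x] (6,4) — stop
  → r_3 = 0.6800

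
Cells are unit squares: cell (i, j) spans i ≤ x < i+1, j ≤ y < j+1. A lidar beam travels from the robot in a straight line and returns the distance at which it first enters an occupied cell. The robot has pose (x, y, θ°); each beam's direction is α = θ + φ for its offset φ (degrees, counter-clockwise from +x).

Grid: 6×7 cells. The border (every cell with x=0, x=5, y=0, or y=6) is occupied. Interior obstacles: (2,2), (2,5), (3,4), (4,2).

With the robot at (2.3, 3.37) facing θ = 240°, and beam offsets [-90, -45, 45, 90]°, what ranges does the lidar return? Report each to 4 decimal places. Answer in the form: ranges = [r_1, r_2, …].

ranges = [1.5011, 1.3459, 0.3831, 0.7400]

beam 1: φ=-90°, α=150°
  direction (-0.8660, 0.5000); cell (2,3); t to first gridline: x 0.3464, y 1.2600 (then +1.1547 / +2.0000)
    (1,3) via x @ 0.3464
    (1,4) via y @ 1.2600
    (0,4) via x @ 1.5011  # hit
  → r_1 = 1.5011
beam 2: φ=-45°, α=195°
  direction (-0.9659, -0.2588); cell (2,3); t to first gridline: x 0.3106, y 1.4296 (then +1.0353 / +3.8637)
    (1,3) via x @ 0.3106
    (0,3) via x @ 1.3459  # hit
  → r_2 = 1.3459
beam 3: φ=45°, α=285°
  direction (0.2588, -0.9659); cell (2,3); t to first gridline: x 2.7046, y 0.3831 (then +3.8637 / +1.0353)
    (2,2) via y @ 0.3831  # hit
  → r_3 = 0.3831
beam 4: φ=90°, α=330°
  direction (0.8660, -0.5000); cell (2,3); t to first gridline: x 0.8083, y 0.7400 (then +1.1547 / +2.0000)
    (2,2) via y @ 0.7400  # hit
  → r_4 = 0.7400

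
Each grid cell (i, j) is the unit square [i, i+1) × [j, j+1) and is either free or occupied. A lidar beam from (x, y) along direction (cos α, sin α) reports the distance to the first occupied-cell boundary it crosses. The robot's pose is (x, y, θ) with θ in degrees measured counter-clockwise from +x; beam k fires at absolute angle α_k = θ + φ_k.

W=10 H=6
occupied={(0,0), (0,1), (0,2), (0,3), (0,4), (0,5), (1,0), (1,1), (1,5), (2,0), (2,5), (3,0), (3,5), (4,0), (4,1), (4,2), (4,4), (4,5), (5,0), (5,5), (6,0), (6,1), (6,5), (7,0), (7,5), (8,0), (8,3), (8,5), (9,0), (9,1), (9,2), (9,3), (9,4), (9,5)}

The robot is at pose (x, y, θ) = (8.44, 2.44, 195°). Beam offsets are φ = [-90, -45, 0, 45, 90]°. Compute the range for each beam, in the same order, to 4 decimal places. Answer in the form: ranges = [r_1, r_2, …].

ranges = [0.5798, 3.9722, 1.7000, 1.6628, 1.4908]

beam 1: φ=-90°, α=105°
  direction (-0.2588, 0.9659); cell (8,2); t to first gridline: x 1.7000, y 0.5798 (then +3.8637 / +1.0353)
    (8,3) via y @ 0.5798  # hit
  → r_1 = 0.5798
beam 2: φ=-45°, α=150°
  direction (-0.8660, 0.5000); cell (8,2); t to first gridline: x 0.5081, y 1.1200 (then +1.1547 / +2.0000)
    (7,2) via x @ 0.5081
    (7,3) via y @ 1.1200
    (6,3) via x @ 1.6628
    (5,3) via x @ 2.8175
    (5,4) via y @ 3.1200
    (4,4) via x @ 3.9722  # hit
  → r_2 = 3.9722
beam 3: φ=0°, α=195°
  direction (-0.9659, -0.2588); cell (8,2); t to first gridline: x 0.4555, y 1.7000 (then +1.0353 / +3.8637)
    (7,2) via x @ 0.4555
    (6,2) via x @ 1.4908
    (6,1) via y @ 1.7000  # hit
  → r_3 = 1.7000
beam 4: φ=45°, α=240°
  direction (-0.5000, -0.8660); cell (8,2); t to first gridline: x 0.8800, y 0.5081 (then +2.0000 / +1.1547)
    (8,1) via y @ 0.5081
    (7,1) via x @ 0.8800
    (7,0) via y @ 1.6628  # hit
  → r_4 = 1.6628
beam 5: φ=90°, α=285°
  direction (0.2588, -0.9659); cell (8,2); t to first gridline: x 2.1637, y 0.4555 (then +3.8637 / +1.0353)
    (8,1) via y @ 0.4555
    (8,0) via y @ 1.4908  # hit
  → r_5 = 1.4908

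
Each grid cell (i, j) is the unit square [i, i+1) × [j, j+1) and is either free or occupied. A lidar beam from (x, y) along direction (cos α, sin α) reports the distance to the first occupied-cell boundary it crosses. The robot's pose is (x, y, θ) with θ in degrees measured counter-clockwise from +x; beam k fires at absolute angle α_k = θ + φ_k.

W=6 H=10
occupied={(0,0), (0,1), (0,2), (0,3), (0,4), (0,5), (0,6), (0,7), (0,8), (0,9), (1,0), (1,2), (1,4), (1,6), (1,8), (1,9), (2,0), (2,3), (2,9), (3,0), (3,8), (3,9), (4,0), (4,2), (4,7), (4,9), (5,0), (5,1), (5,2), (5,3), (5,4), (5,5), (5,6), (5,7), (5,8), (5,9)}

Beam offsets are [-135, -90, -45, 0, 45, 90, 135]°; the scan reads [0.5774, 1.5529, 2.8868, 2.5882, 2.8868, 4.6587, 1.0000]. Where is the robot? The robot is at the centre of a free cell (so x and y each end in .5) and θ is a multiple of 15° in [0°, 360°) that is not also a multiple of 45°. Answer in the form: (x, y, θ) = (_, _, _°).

Enumerate (i+0.5, j+0.5, θ) over the 24 free cells and 16 admissible headings. For each, cast all 7 beams and compare to the given ranges.
  (1.5, 1.5, 165°): beam 1 = 2.8868 ≠ 0.5774 ✗
  (1.5, 7.5, 240°): beam 1 = 0.5176 ≠ 0.5774 ✗
  (3.5, 5.5, 240°): beam 1 = 3.6235 ≠ 0.5774 ✗
  (3.5, 5.5, 195°): beam 1 = 1.7321 ≠ 0.5774 ✗
  …
  (4.5, 5.5, 165°): r_1=0.5774, r_2=1.5529, r_3=2.8868, r_4=2.5882, r_5=2.8868, r_6=4.6587, r_7=1.0000 — all match ✓
Unique over the lattice → pose = (4.5, 5.5, 165°).

(x, y, θ) = (4.5, 5.5, 165°)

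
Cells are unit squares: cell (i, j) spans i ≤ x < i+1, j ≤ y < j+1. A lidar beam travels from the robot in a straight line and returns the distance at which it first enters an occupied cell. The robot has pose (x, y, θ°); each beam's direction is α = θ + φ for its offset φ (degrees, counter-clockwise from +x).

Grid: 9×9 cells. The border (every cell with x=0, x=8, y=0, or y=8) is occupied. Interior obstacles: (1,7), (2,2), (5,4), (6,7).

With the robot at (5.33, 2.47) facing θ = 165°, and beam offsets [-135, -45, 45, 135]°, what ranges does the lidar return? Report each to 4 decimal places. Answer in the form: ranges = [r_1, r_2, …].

ranges = [3.0831, 6.3855, 2.9400, 1.6974]

beam 1: φ=-135°, α=30°
  d=(0.8660,0.5000)  start (5,2)  tX=0.7736 tY=1.0600  stride 1/|dx|=1.1547 1/|dy|=2.0000
    cross x-line → (6,2), t=0.7736
    cross y-line → (6,3), t=1.0600
    cross x-line → (7,3), t=1.9283
    cross y-line → (7,4), t=3.0600
    cross x-line → (8,4), t=3.0831 (wall)
  → r_1 = 3.0831
beam 2: φ=-45°, α=120°
  d=(-0.5000,0.8660)  start (5,2)  tX=0.6600 tY=0.6120  stride 1/|dx|=2.0000 1/|dy|=1.1547
    cross y-line → (5,3), t=0.6120
    cross x-line → (4,3), t=0.6600
    cross y-line → (4,4), t=1.7667
    cross x-line → (3,4), t=2.6600
    cross y-line → (3,5), t=2.9214
    cross y-line → (3,6), t=4.0761
    cross x-line → (2,6), t=4.6600
    cross y-line → (2,7), t=5.2308
    cross y-line → (2,8), t=6.3855 (wall)
  → r_2 = 6.3855
beam 3: φ=45°, α=210°
  d=(-0.8660,-0.5000)  start (5,2)  tX=0.3811 tY=0.9400  stride 1/|dx|=1.1547 1/|dy|=2.0000
    cross x-line → (4,2), t=0.3811
    cross y-line → (4,1), t=0.9400
    cross x-line → (3,1), t=1.5358
    cross x-line → (2,1), t=2.6905
    cross y-line → (2,0), t=2.9400 (wall)
  → r_3 = 2.9400
beam 4: φ=135°, α=300°
  d=(0.5000,-0.8660)  start (5,2)  tX=1.3400 tY=0.5427  stride 1/|dx|=2.0000 1/|dy|=1.1547
    cross y-line → (5,1), t=0.5427
    cross x-line → (6,1), t=1.3400
    cross y-line → (6,0), t=1.6974 (wall)
  → r_4 = 1.6974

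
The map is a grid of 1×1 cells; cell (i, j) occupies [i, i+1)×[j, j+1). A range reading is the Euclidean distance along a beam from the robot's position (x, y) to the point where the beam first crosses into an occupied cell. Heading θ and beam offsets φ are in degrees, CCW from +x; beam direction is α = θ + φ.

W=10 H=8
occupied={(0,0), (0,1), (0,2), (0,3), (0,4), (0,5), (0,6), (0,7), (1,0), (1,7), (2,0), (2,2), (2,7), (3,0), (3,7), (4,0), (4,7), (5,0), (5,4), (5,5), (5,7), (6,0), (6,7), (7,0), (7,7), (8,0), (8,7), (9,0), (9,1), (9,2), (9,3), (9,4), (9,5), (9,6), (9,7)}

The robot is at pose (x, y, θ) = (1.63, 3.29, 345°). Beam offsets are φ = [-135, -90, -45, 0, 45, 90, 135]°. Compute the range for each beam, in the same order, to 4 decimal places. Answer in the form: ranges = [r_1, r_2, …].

beam 1: φ=-135°, α=210°
  dir = (cos 210°, sin 210°) = (-0.8660, -0.5000); from cell (1,3)
  next x-line at t=0.7275, next y-line at t=0.5800; Δt_x=1.1547, Δt_y=2.0000
    y: enter (1,2) at t=0.5800
    x: enter (0,2) at t=0.7275 ← occupied
  → r_1 = 0.7275
beam 2: φ=-90°, α=255°
  dir = (cos 255°, sin 255°) = (-0.2588, -0.9659); from cell (1,3)
  next x-line at t=2.4341, next y-line at t=0.3002; Δt_x=3.8637, Δt_y=1.0353
    y: enter (1,2) at t=0.3002
    y: enter (1,1) at t=1.3355
    y: enter (1,0) at t=2.3708 ← occupied
  → r_2 = 2.3708
beam 3: φ=-45°, α=300°
  dir = (cos 300°, sin 300°) = (0.5000, -0.8660); from cell (1,3)
  next x-line at t=0.7400, next y-line at t=0.3349; Δt_x=2.0000, Δt_y=1.1547
    y: enter (1,2) at t=0.3349
    x: enter (2,2) at t=0.7400 ← occupied
  → r_3 = 0.7400
beam 4: φ=0°, α=345°
  dir = (cos 345°, sin 345°) = (0.9659, -0.2588); from cell (1,3)
  next x-line at t=0.3831, next y-line at t=1.1205; Δt_x=1.0353, Δt_y=3.8637
    x: enter (2,3) at t=0.3831
    y: enter (2,2) at t=1.1205 ← occupied
  → r_4 = 1.1205
beam 5: φ=45°, α=30°
  dir = (cos 30°, sin 30°) = (0.8660, 0.5000); from cell (1,3)
  next x-line at t=0.4272, next y-line at t=1.4200; Δt_x=1.1547, Δt_y=2.0000
    x: enter (2,3) at t=0.4272
    y: enter (2,4) at t=1.4200
    x: enter (3,4) at t=1.5819
    x: enter (4,4) at t=2.7366
    y: enter (4,5) at t=3.4200
    x: enter (5,5) at t=3.8913 ← occupied
  → r_5 = 3.8913
beam 6: φ=90°, α=75°
  dir = (cos 75°, sin 75°) = (0.2588, 0.9659); from cell (1,3)
  next x-line at t=1.4296, next y-line at t=0.7350; Δt_x=3.8637, Δt_y=1.0353
    y: enter (1,4) at t=0.7350
    x: enter (2,4) at t=1.4296
    y: enter (2,5) at t=1.7703
    y: enter (2,6) at t=2.8056
    y: enter (2,7) at t=3.8409 ← occupied
  → r_6 = 3.8409
beam 7: φ=135°, α=120°
  dir = (cos 120°, sin 120°) = (-0.5000, 0.8660); from cell (1,3)
  next x-line at t=1.2600, next y-line at t=0.8198; Δt_x=2.0000, Δt_y=1.1547
    y: enter (1,4) at t=0.8198
    x: enter (0,4) at t=1.2600 ← occupied
  → r_7 = 1.2600

ranges = [0.7275, 2.3708, 0.7400, 1.1205, 3.8913, 3.8409, 1.2600]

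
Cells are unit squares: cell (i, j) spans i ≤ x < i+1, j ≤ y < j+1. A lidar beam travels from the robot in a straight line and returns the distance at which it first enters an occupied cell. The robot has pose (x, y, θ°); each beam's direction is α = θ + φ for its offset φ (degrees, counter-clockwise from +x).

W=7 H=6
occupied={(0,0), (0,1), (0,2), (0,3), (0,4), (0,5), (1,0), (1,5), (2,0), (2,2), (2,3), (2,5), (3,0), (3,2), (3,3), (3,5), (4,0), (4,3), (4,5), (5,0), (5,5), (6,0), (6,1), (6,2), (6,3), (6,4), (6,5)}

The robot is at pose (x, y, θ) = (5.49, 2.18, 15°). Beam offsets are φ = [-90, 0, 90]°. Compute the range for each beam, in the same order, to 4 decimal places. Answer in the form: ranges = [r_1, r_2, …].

beam 1: φ=-90°, α=285°
  direction (0.2588, -0.9659); cell (5,2); t to first gridline: x 1.9705, y 0.1863 (then +3.8637 / +1.0353)
    (5,1) via y @ 0.1863
    (5,0) via y @ 1.2216  # hit
  → r_1 = 1.2216
beam 2: φ=0°, α=15°
  direction (0.9659, 0.2588); cell (5,2); t to first gridline: x 0.5280, y 3.1682 (then +1.0353 / +3.8637)
    (6,2) via x @ 0.5280  # hit
  → r_2 = 0.5280
beam 3: φ=90°, α=105°
  direction (-0.2588, 0.9659); cell (5,2); t to first gridline: x 1.8932, y 0.8489 (then +3.8637 / +1.0353)
    (5,3) via y @ 0.8489
    (5,4) via y @ 1.8842
    (4,4) via x @ 1.8932
    (4,5) via y @ 2.9195  # hit
  → r_3 = 2.9195

ranges = [1.2216, 0.5280, 2.9195]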